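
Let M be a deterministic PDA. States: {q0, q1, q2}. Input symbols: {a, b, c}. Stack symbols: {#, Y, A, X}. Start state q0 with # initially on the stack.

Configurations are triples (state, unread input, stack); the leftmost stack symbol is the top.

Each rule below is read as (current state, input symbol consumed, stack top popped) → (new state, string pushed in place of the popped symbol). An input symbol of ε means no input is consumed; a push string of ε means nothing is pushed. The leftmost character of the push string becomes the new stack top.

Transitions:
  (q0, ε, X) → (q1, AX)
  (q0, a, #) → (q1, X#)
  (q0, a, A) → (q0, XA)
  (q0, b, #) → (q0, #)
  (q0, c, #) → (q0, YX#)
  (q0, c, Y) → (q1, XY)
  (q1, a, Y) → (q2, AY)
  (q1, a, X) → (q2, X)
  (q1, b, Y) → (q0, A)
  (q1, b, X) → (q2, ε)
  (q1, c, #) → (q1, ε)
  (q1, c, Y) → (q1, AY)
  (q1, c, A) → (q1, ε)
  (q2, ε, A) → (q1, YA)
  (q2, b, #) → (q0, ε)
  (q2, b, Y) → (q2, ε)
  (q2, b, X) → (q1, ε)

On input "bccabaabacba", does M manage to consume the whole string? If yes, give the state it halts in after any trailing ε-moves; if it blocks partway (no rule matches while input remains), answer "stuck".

(q0, bccabaabacba, #) ⊢ (q0, ccabaabacba, #) ⊢ (q0, cabaabacba, YX#) ⊢ (q1, abaabacba, XYX#) ⊢ (q2, baabacba, XYX#) ⊢ (q1, aabacba, YX#) ⊢ (q2, abacba, AYX#) ⊢ (q1, abacba, YAYX#) ⊢ (q2, bacba, AYAYX#) ⊢ (q1, bacba, YAYAYX#) ⊢ (q0, acba, AAYAYX#) ⊢ (q0, cba, XAAYAYX#) ⊢ (q1, cba, AXAAYAYX#) ⊢ (q1, ba, XAAYAYX#) ⊢ (q2, a, AAYAYX#) ⊢ (q1, a, YAAYAYX#) ⊢ (q2, ε, AYAAYAYX#) ⊢ (q1, ε, YAYAAYAYX#)
All input consumed; M is in state q1.

q1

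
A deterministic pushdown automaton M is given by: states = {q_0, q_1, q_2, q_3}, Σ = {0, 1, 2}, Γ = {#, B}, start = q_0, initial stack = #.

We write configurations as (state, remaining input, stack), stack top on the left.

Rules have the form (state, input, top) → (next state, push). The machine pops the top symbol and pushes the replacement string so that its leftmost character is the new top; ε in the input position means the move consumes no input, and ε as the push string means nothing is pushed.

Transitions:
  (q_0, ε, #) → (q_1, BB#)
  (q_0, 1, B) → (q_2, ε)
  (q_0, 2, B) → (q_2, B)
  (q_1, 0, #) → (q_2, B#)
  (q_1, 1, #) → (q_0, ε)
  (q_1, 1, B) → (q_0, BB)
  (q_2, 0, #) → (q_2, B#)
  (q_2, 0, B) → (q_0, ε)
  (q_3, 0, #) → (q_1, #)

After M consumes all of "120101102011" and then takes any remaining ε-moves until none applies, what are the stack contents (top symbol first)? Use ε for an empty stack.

BB#

(q_0, 120101102011, #)
  ε-move, top #: go to q_1, push BB# → (q_1, 120101102011, BB#)
  read 1, top B: go to q_0, push BB → (q_0, 20101102011, BBB#)
  read 2, top B: go to q_2, push B → (q_2, 0101102011, BBB#)
  read 0, top B: go to q_0, push ε → (q_0, 101102011, BB#)
  read 1, top B: go to q_2, push ε → (q_2, 01102011, B#)
  read 0, top B: go to q_0, push ε → (q_0, 1102011, #)
  ε-move, top #: go to q_1, push BB# → (q_1, 1102011, BB#)
  read 1, top B: go to q_0, push BB → (q_0, 102011, BBB#)
  read 1, top B: go to q_2, push ε → (q_2, 02011, BB#)
  read 0, top B: go to q_0, push ε → (q_0, 2011, B#)
  read 2, top B: go to q_2, push B → (q_2, 011, B#)
  read 0, top B: go to q_0, push ε → (q_0, 11, #)
  ε-move, top #: go to q_1, push BB# → (q_1, 11, BB#)
  read 1, top B: go to q_0, push BB → (q_0, 1, BBB#)
  read 1, top B: go to q_2, push ε → (q_2, ε, BB#)
All input consumed in state q_2 with stack BB#.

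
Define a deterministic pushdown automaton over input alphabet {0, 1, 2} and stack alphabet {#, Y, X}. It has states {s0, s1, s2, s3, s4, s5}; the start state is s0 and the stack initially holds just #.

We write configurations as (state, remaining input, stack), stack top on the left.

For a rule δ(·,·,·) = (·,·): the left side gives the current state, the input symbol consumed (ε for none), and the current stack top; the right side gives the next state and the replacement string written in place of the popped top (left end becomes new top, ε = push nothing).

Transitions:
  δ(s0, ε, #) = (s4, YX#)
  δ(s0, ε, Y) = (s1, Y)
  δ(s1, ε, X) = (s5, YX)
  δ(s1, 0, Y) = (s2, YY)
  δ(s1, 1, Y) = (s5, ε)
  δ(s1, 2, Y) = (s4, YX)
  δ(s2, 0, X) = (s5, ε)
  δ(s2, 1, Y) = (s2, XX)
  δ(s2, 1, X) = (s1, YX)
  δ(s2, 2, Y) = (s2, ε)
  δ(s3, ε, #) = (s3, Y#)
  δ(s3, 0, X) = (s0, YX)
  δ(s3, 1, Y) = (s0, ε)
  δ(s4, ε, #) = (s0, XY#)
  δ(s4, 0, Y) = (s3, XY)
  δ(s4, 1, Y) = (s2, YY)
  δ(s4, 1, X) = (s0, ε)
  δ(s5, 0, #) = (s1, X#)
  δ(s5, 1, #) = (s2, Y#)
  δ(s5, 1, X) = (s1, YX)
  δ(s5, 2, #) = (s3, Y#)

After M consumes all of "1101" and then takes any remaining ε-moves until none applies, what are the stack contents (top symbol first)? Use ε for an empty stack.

YXYX#

(s0, 1101, #)
  ε-move, top #: go to s4, push YX# → (s4, 1101, YX#)
  read 1, top Y: go to s2, push YY → (s2, 101, YYX#)
  read 1, top Y: go to s2, push XX → (s2, 01, XXYX#)
  read 0, top X: go to s5, push ε → (s5, 1, XYX#)
  read 1, top X: go to s1, push YX → (s1, ε, YXYX#)
All input consumed in state s1 with stack YXYX#.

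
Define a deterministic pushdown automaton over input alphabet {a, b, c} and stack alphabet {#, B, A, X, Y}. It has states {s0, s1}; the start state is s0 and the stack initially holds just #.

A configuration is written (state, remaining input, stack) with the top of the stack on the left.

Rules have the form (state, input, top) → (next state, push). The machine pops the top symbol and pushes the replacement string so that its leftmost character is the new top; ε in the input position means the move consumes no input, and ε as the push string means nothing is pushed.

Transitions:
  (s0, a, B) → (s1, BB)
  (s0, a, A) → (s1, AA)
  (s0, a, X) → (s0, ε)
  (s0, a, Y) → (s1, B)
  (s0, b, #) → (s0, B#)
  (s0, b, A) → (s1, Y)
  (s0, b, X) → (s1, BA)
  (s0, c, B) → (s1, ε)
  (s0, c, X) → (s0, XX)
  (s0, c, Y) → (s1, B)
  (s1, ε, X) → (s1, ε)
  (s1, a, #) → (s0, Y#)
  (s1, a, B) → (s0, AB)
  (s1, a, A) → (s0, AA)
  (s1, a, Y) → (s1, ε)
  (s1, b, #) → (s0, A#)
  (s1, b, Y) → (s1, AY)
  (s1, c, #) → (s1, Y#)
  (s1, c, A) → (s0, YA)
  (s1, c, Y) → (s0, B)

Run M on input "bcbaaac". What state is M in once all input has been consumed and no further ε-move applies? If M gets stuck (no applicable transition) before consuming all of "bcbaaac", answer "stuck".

(s0, bcbaaac, #)
  read b, top #: go to s0, push B# → (s0, cbaaac, B#)
  read c, top B: go to s1, push ε → (s1, baaac, #)
  read b, top #: go to s0, push A# → (s0, aaac, A#)
  read a, top A: go to s1, push AA → (s1, aac, AA#)
  read a, top A: go to s0, push AA → (s0, ac, AAA#)
  read a, top A: go to s1, push AA → (s1, c, AAAA#)
  read c, top A: go to s0, push YA → (s0, ε, YAAAA#)
All input consumed; M is in state s0.

s0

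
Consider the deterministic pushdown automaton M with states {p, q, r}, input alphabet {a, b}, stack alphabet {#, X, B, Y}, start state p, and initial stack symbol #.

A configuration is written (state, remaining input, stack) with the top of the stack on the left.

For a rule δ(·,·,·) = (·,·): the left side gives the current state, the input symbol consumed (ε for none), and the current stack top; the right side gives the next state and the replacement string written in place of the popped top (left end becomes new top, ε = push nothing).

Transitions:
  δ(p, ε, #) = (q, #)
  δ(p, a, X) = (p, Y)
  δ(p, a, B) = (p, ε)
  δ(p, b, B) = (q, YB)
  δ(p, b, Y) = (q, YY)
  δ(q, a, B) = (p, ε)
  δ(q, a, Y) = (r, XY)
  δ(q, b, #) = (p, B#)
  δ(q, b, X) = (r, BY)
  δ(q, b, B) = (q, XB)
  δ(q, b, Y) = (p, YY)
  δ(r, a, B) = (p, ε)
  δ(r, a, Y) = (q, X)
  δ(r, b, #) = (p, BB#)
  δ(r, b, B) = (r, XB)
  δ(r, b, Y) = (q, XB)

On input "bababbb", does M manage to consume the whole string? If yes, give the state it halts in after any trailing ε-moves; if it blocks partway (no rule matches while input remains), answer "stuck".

(p, bababbb, #) ⊢ (q, bababbb, #) ⊢ (p, ababbb, B#) ⊢ (p, babbb, #) ⊢ (q, babbb, #) ⊢ (p, abbb, B#) ⊢ (p, bbb, #) ⊢ (q, bbb, #) ⊢ (p, bb, B#) ⊢ (q, b, YB#) ⊢ (p, ε, YYB#)
All input consumed; M is in state p.

p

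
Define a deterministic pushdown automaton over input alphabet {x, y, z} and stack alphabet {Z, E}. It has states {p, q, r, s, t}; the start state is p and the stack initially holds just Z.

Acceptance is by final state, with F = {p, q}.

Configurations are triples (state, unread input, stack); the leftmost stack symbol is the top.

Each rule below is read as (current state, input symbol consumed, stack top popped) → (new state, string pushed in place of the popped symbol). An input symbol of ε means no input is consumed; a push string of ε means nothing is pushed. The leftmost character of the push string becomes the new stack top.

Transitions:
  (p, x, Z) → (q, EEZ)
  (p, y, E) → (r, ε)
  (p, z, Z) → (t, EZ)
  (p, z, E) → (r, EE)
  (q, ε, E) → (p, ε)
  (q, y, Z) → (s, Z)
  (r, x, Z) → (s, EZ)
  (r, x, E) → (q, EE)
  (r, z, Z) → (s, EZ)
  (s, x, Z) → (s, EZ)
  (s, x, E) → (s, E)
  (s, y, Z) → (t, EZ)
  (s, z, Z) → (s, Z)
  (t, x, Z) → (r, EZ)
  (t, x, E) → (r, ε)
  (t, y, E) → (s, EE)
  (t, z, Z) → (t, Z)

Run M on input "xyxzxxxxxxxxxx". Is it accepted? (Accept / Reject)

Reject

(p, xyxzxxxxxxxxxx, Z)
  read x, top Z: go to q, push EEZ → (q, yxzxxxxxxxxxx, EEZ)
  ε-move, top E: go to p, push ε → (p, yxzxxxxxxxxxx, EZ)
  read y, top E: go to r, push ε → (r, xzxxxxxxxxxx, Z)
  read x, top Z: go to s, push EZ → (s, zxxxxxxxxxx, EZ)
No transition applies at (s, zxxxxxxxxxx, EZ); input not fully consumed.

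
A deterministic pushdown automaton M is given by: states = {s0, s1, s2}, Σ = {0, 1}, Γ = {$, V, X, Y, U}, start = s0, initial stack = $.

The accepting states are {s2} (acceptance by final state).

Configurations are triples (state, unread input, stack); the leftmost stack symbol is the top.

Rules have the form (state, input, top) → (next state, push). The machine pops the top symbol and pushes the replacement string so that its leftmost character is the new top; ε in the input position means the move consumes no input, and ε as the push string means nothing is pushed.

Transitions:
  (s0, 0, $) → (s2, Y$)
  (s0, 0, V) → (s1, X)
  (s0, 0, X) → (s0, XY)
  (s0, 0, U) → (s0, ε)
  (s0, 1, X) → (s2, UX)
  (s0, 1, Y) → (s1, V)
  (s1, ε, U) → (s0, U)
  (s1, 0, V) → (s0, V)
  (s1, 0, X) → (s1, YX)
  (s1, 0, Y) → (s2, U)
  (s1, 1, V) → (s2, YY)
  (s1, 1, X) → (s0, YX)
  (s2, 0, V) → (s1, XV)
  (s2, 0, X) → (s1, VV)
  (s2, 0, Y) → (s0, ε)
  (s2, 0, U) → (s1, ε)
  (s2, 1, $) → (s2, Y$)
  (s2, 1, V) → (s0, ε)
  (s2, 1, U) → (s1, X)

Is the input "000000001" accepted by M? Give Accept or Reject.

(s0, 000000001, $)
  read 0, top $: go to s2, push Y$ → (s2, 00000001, Y$)
  read 0, top Y: go to s0, push ε → (s0, 0000001, $)
  read 0, top $: go to s2, push Y$ → (s2, 000001, Y$)
  read 0, top Y: go to s0, push ε → (s0, 00001, $)
  read 0, top $: go to s2, push Y$ → (s2, 0001, Y$)
  read 0, top Y: go to s0, push ε → (s0, 001, $)
  read 0, top $: go to s2, push Y$ → (s2, 01, Y$)
  read 0, top Y: go to s0, push ε → (s0, 1, $)
No transition applies at (s0, 1, $); input not fully consumed.

Reject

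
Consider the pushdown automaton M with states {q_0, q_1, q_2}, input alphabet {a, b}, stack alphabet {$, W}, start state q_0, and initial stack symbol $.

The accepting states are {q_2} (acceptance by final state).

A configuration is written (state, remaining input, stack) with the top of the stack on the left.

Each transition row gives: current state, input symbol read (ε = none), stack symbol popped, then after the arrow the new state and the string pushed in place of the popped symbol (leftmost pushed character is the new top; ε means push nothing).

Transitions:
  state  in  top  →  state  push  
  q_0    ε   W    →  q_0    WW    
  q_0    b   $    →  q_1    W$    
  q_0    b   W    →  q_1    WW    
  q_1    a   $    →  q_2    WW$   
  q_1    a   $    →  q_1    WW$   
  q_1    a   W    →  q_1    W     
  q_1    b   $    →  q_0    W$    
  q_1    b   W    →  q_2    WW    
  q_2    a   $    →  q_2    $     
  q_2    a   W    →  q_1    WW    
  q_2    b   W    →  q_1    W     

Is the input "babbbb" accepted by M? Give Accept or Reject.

Reject

No computation consumes all input and reaches a final state.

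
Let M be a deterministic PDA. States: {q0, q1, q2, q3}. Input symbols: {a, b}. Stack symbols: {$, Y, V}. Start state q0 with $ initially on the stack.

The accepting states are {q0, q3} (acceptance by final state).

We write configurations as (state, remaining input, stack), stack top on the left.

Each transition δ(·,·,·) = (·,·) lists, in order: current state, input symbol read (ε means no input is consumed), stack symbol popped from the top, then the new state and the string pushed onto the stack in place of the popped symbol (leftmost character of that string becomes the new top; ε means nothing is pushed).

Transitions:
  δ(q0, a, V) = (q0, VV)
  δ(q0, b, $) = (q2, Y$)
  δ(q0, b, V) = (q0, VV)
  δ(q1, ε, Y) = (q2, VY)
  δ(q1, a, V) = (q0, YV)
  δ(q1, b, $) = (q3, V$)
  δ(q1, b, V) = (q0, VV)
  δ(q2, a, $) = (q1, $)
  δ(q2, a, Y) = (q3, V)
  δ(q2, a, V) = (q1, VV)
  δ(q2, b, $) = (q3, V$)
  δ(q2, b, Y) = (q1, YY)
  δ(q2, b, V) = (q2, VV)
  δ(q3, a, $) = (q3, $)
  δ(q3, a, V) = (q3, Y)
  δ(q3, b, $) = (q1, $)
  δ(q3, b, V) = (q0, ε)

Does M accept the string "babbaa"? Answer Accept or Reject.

Accept

(q0, babbaa, $) ⊢ (q2, abbaa, Y$) ⊢ (q3, bbaa, V$) ⊢ (q0, baa, $) ⊢ (q2, aa, Y$) ⊢ (q3, a, V$) ⊢ (q3, ε, Y$)
All input consumed; state q3 ∈ F.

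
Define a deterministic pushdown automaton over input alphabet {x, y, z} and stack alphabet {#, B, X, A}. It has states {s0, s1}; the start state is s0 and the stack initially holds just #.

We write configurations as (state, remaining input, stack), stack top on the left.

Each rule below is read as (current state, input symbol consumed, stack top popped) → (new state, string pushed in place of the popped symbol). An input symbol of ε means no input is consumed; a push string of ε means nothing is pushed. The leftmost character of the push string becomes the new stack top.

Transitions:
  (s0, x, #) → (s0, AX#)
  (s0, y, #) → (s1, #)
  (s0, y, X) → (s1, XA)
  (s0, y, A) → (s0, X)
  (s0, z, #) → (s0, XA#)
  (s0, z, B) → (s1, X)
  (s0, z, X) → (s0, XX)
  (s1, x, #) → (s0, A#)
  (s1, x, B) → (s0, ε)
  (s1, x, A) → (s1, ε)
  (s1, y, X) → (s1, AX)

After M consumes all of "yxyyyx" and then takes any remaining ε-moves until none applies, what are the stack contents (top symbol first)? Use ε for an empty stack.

(s0, yxyyyx, #)
  read y, top #: go to s1, push # → (s1, xyyyx, #)
  read x, top #: go to s0, push A# → (s0, yyyx, A#)
  read y, top A: go to s0, push X → (s0, yyx, X#)
  read y, top X: go to s1, push XA → (s1, yx, XA#)
  read y, top X: go to s1, push AX → (s1, x, AXA#)
  read x, top A: go to s1, push ε → (s1, ε, XA#)
All input consumed in state s1 with stack XA#.

XA#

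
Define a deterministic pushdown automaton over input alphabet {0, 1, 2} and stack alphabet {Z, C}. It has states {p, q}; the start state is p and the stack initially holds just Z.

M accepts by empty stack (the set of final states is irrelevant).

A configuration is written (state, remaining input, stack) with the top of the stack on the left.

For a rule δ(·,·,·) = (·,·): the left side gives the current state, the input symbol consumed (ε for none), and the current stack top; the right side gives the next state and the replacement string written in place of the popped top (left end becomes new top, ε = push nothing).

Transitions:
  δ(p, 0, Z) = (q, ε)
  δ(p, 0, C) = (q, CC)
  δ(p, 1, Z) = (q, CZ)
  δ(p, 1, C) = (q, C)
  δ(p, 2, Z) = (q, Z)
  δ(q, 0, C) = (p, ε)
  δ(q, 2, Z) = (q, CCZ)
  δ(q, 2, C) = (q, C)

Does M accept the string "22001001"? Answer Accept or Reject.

(p, 22001001, Z)
  read 2, top Z: go to q, push Z → (q, 2001001, Z)
  read 2, top Z: go to q, push CCZ → (q, 001001, CCZ)
  read 0, top C: go to p, push ε → (p, 01001, CZ)
  read 0, top C: go to q, push CC → (q, 1001, CCZ)
No transition applies at (q, 1001, CCZ); input not fully consumed.

Reject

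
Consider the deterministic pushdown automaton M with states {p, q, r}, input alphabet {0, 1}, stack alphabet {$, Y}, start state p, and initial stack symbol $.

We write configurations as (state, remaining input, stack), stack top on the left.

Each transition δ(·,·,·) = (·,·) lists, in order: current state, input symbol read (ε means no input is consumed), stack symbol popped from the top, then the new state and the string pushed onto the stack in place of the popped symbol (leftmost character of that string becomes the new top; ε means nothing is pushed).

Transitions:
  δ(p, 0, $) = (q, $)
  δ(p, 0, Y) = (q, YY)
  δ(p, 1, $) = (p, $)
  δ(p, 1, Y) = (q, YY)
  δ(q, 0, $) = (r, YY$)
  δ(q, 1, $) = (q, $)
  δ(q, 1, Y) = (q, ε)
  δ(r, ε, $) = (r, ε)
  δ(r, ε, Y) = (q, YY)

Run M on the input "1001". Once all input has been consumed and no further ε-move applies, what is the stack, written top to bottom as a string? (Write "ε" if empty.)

YY$

(p, 1001, $)
  read 1, top $: go to p, push $ → (p, 001, $)
  read 0, top $: go to q, push $ → (q, 01, $)
  read 0, top $: go to r, push YY$ → (r, 1, YY$)
  ε-move, top Y: go to q, push YY → (q, 1, YYY$)
  read 1, top Y: go to q, push ε → (q, ε, YY$)
All input consumed in state q with stack YY$.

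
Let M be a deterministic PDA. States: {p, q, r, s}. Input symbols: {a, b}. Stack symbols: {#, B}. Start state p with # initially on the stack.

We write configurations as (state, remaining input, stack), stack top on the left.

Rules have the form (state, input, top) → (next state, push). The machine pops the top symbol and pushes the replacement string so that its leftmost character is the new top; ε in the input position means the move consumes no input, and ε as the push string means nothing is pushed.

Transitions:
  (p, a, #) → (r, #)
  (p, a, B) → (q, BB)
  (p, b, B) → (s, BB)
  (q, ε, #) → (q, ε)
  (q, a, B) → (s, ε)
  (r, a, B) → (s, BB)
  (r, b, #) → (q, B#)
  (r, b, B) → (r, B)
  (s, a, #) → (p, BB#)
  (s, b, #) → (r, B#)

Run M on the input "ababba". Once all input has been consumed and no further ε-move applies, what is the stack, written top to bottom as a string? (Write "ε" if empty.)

BB#

(p, ababba, #)
  read a, top #: go to r, push # → (r, babba, #)
  read b, top #: go to q, push B# → (q, abba, B#)
  read a, top B: go to s, push ε → (s, bba, #)
  read b, top #: go to r, push B# → (r, ba, B#)
  read b, top B: go to r, push B → (r, a, B#)
  read a, top B: go to s, push BB → (s, ε, BB#)
All input consumed in state s with stack BB#.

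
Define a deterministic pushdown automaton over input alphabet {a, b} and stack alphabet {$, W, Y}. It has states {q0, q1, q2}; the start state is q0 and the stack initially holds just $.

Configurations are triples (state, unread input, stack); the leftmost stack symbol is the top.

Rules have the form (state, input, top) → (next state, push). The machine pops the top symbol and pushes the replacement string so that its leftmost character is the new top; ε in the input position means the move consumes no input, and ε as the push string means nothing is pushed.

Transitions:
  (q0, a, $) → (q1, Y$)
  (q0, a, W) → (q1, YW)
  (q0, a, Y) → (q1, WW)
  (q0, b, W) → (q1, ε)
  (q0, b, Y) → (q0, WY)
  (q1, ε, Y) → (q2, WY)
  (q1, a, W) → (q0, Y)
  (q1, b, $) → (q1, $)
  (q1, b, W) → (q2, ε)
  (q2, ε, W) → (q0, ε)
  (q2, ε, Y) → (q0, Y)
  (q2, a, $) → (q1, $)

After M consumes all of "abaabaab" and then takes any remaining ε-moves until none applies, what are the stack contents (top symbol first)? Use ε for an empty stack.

WY$

(q0, abaabaab, $) ⊢ (q1, baabaab, Y$) ⊢ (q2, baabaab, WY$) ⊢ (q0, baabaab, Y$) ⊢ (q0, aabaab, WY$) ⊢ (q1, abaab, YWY$) ⊢ (q2, abaab, WYWY$) ⊢ (q0, abaab, YWY$) ⊢ (q1, baab, WWWY$) ⊢ (q2, aab, WWY$) ⊢ (q0, aab, WY$) ⊢ (q1, ab, YWY$) ⊢ (q2, ab, WYWY$) ⊢ (q0, ab, YWY$) ⊢ (q1, b, WWWY$) ⊢ (q2, ε, WWY$) ⊢ (q0, ε, WY$)
All input consumed in state q0 with stack WY$.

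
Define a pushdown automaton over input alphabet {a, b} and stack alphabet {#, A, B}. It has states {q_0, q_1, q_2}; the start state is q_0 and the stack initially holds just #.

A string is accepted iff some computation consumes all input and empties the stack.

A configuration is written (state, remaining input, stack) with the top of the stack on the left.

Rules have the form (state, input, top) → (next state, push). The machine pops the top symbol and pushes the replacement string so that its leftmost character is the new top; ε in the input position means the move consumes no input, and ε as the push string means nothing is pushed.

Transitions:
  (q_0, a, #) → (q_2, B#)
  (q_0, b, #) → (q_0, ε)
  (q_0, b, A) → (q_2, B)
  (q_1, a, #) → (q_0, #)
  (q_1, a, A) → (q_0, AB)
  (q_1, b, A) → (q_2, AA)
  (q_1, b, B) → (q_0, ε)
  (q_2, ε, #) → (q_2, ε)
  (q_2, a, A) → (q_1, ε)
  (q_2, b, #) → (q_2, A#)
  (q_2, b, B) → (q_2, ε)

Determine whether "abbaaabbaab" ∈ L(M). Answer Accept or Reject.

One accepting computation: (q_0, abbaaabbaab, #) ⊢ (q_2, bbaaabbaab, B#) ⊢ (q_2, baaabbaab, #) ⊢ (q_2, aaabbaab, A#) ⊢ (q_1, aabbaab, #) ⊢ (q_0, abbaab, #) ⊢ (q_2, bbaab, B#) ⊢ (q_2, baab, #) ⊢ (q_2, aab, A#) ⊢ (q_1, ab, #) ⊢ (q_0, b, #) ⊢ (q_0, ε, ε)
All input consumed and the stack is empty.

Accept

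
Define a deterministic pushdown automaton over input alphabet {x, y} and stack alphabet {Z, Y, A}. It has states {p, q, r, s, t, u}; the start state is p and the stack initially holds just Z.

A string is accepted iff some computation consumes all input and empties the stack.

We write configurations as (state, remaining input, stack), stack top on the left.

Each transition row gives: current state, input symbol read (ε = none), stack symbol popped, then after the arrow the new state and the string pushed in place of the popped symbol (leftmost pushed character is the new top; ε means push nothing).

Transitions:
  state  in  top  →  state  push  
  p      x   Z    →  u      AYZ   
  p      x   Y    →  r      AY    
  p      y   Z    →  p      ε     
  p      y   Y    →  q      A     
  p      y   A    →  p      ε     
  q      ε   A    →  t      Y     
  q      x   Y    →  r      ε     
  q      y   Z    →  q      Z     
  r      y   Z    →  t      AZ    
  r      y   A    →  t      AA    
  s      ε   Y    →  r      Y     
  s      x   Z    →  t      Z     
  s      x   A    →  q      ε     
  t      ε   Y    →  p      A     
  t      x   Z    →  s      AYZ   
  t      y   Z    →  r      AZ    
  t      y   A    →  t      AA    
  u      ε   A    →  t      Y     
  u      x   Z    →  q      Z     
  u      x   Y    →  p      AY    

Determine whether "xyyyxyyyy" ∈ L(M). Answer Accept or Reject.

(p, xyyyxyyyy, Z) ⊢ (u, yyyxyyyy, AYZ) ⊢ (t, yyyxyyyy, YYZ) ⊢ (p, yyyxyyyy, AYZ) ⊢ (p, yyxyyyy, YZ) ⊢ (q, yxyyyy, AZ) ⊢ (t, yxyyyy, YZ) ⊢ (p, yxyyyy, AZ) ⊢ (p, xyyyy, Z) ⊢ (u, yyyy, AYZ) ⊢ (t, yyyy, YYZ) ⊢ (p, yyyy, AYZ) ⊢ (p, yyy, YZ) ⊢ (q, yy, AZ) ⊢ (t, yy, YZ) ⊢ (p, yy, AZ) ⊢ (p, y, Z) ⊢ (p, ε, ε)
All input consumed and the stack is empty.

Accept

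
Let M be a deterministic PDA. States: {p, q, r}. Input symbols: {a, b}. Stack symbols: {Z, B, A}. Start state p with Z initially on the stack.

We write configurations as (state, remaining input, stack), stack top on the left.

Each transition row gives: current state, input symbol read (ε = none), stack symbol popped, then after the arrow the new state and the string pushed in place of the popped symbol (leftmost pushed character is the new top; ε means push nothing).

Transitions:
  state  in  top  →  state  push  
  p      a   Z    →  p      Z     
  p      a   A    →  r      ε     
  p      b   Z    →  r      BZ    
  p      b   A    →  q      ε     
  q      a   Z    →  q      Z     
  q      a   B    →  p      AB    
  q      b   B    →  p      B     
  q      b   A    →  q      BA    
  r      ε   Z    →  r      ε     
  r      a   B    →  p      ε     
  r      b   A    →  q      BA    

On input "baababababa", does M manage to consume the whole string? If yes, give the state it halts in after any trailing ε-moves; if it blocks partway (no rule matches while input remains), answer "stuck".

(p, baababababa, Z)
  read b, top Z: go to r, push BZ → (r, aababababa, BZ)
  read a, top B: go to p, push ε → (p, ababababa, Z)
  read a, top Z: go to p, push Z → (p, babababa, Z)
  read b, top Z: go to r, push BZ → (r, abababa, BZ)
  read a, top B: go to p, push ε → (p, bababa, Z)
  read b, top Z: go to r, push BZ → (r, ababa, BZ)
  read a, top B: go to p, push ε → (p, baba, Z)
  read b, top Z: go to r, push BZ → (r, aba, BZ)
  read a, top B: go to p, push ε → (p, ba, Z)
  read b, top Z: go to r, push BZ → (r, a, BZ)
  read a, top B: go to p, push ε → (p, ε, Z)
All input consumed; M is in state p.

p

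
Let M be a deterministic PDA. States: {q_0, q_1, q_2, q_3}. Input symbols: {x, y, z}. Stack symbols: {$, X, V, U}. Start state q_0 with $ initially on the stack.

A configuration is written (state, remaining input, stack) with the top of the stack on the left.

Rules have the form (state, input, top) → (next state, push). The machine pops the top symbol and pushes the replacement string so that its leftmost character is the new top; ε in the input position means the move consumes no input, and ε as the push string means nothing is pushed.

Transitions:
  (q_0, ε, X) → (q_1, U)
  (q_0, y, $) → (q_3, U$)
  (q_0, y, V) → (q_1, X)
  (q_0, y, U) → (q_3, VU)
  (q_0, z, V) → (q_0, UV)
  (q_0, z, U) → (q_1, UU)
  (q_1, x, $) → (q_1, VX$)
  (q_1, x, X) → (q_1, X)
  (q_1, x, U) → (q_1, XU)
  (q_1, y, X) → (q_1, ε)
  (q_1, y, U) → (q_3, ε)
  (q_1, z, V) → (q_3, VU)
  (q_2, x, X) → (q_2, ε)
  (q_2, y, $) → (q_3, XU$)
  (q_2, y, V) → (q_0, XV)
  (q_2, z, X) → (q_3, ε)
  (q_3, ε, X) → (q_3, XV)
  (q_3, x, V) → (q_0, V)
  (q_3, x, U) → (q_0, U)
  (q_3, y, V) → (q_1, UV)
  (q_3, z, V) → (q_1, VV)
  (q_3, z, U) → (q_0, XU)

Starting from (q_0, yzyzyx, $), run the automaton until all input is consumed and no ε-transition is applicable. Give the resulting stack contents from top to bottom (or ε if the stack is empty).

U$

(q_0, yzyzyx, $)
  read y, top $: go to q_3, push U$ → (q_3, zyzyx, U$)
  read z, top U: go to q_0, push XU → (q_0, yzyx, XU$)
  ε-move, top X: go to q_1, push U → (q_1, yzyx, UU$)
  read y, top U: go to q_3, push ε → (q_3, zyx, U$)
  read z, top U: go to q_0, push XU → (q_0, yx, XU$)
  ε-move, top X: go to q_1, push U → (q_1, yx, UU$)
  read y, top U: go to q_3, push ε → (q_3, x, U$)
  read x, top U: go to q_0, push U → (q_0, ε, U$)
All input consumed in state q_0 with stack U$.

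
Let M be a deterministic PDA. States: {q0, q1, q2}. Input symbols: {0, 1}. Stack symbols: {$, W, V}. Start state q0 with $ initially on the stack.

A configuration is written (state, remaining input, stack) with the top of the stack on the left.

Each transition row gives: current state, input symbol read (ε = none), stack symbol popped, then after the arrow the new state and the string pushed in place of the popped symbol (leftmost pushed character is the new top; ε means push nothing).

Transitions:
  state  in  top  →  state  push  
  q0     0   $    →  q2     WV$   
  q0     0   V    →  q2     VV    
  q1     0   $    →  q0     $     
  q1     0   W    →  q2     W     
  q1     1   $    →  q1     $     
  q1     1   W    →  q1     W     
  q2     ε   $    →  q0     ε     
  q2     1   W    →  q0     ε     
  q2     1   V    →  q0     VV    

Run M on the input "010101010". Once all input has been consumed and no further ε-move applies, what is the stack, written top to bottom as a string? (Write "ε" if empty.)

(q0, 010101010, $) ⊢ (q2, 10101010, WV$) ⊢ (q0, 0101010, V$) ⊢ (q2, 101010, VV$) ⊢ (q0, 01010, VVV$) ⊢ (q2, 1010, VVVV$) ⊢ (q0, 010, VVVVV$) ⊢ (q2, 10, VVVVVV$) ⊢ (q0, 0, VVVVVVV$) ⊢ (q2, ε, VVVVVVVV$)
All input consumed in state q2 with stack VVVVVVVV$.

VVVVVVVV$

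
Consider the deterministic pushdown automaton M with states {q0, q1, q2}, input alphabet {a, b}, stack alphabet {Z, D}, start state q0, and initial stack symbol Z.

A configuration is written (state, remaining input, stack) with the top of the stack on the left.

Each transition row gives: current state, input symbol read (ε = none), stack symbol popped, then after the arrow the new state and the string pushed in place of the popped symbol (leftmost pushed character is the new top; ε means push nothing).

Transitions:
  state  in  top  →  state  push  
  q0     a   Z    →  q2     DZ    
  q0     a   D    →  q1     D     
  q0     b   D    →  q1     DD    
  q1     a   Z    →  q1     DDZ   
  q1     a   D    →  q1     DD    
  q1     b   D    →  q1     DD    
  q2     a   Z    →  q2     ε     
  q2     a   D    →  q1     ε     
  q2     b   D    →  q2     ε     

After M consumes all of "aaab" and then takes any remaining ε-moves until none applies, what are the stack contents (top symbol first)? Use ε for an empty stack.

(q0, aaab, Z)
  read a, top Z: go to q2, push DZ → (q2, aab, DZ)
  read a, top D: go to q1, push ε → (q1, ab, Z)
  read a, top Z: go to q1, push DDZ → (q1, b, DDZ)
  read b, top D: go to q1, push DD → (q1, ε, DDDZ)
All input consumed in state q1 with stack DDDZ.

DDDZ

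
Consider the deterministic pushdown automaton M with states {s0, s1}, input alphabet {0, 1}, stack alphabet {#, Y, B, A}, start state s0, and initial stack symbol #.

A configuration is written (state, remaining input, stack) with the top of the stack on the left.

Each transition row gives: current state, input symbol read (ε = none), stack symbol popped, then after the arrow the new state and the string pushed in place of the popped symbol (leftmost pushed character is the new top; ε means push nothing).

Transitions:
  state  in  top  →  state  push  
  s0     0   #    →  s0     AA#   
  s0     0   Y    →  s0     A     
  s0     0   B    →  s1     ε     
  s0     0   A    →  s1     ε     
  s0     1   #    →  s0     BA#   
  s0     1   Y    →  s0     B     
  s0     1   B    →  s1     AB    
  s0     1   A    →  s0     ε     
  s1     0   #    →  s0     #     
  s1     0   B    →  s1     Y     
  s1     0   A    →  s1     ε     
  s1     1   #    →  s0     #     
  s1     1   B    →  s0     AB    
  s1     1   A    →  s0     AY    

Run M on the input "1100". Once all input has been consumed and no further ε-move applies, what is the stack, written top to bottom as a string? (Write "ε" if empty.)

YA#

(s0, 1100, #)
  read 1, top #: go to s0, push BA# → (s0, 100, BA#)
  read 1, top B: go to s1, push AB → (s1, 00, ABA#)
  read 0, top A: go to s1, push ε → (s1, 0, BA#)
  read 0, top B: go to s1, push Y → (s1, ε, YA#)
All input consumed in state s1 with stack YA#.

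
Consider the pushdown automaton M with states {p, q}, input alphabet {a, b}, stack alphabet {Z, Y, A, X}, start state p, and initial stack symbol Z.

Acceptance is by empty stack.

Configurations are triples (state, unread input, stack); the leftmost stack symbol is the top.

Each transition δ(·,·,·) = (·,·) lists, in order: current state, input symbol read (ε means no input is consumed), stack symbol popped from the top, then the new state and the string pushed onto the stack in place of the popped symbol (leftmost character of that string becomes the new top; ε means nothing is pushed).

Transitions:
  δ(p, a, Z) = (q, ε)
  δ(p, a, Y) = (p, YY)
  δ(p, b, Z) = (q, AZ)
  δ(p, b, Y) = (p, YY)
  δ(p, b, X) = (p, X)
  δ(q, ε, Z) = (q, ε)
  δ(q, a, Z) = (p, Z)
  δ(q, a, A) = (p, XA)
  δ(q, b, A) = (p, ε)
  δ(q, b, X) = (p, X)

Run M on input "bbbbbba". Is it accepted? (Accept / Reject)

One accepting computation: (p, bbbbbba, Z) ⊢ (q, bbbbba, AZ) ⊢ (p, bbbba, Z) ⊢ (q, bbba, AZ) ⊢ (p, bba, Z) ⊢ (q, ba, AZ) ⊢ (p, a, Z) ⊢ (q, ε, ε)
All input consumed and the stack is empty.

Accept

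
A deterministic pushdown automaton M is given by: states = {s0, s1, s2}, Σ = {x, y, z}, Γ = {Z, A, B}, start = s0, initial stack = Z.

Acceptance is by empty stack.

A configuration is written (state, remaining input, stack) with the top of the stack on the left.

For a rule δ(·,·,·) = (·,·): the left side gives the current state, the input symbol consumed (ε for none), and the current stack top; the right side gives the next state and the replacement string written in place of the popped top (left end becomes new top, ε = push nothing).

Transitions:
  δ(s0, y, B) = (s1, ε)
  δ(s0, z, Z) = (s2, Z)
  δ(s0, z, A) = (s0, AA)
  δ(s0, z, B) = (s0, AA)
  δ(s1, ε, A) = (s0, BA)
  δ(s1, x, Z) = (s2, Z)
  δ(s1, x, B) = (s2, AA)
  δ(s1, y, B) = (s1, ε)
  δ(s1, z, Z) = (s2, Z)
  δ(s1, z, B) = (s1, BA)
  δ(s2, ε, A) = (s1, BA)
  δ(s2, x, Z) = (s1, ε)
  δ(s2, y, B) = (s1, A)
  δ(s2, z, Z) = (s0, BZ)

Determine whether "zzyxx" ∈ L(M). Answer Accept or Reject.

(s0, zzyxx, Z)
  read z, top Z: go to s2, push Z → (s2, zyxx, Z)
  read z, top Z: go to s0, push BZ → (s0, yxx, BZ)
  read y, top B: go to s1, push ε → (s1, xx, Z)
  read x, top Z: go to s2, push Z → (s2, x, Z)
  read x, top Z: go to s1, push ε → (s1, ε, ε)
All input consumed and the stack is empty.

Accept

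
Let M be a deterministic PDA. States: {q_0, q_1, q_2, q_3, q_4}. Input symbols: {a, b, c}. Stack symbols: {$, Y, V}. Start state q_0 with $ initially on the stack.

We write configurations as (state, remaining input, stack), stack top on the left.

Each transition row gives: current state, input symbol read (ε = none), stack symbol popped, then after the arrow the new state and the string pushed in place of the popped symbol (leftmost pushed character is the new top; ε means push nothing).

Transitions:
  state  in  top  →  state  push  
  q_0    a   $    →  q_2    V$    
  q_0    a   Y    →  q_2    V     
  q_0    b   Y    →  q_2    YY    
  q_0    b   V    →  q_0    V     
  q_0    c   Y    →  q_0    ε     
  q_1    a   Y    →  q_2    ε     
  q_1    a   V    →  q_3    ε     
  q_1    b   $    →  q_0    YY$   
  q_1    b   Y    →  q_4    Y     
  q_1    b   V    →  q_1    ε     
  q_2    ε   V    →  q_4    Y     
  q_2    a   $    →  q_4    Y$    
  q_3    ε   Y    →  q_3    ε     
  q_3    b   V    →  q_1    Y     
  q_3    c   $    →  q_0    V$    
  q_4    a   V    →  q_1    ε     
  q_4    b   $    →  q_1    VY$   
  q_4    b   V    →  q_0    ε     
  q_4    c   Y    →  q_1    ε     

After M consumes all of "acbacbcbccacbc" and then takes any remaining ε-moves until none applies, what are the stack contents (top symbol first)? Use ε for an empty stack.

(q_0, acbacbcbccacbc, $)
  read a, top $: go to q_2, push V$ → (q_2, cbacbcbccacbc, V$)
  ε-move, top V: go to q_4, push Y → (q_4, cbacbcbccacbc, Y$)
  read c, top Y: go to q_1, push ε → (q_1, bacbcbccacbc, $)
  read b, top $: go to q_0, push YY$ → (q_0, acbcbccacbc, YY$)
  read a, top Y: go to q_2, push V → (q_2, cbcbccacbc, VY$)
  ε-move, top V: go to q_4, push Y → (q_4, cbcbccacbc, YY$)
  read c, top Y: go to q_1, push ε → (q_1, bcbccacbc, Y$)
  read b, top Y: go to q_4, push Y → (q_4, cbccacbc, Y$)
  read c, top Y: go to q_1, push ε → (q_1, bccacbc, $)
  read b, top $: go to q_0, push YY$ → (q_0, ccacbc, YY$)
  read c, top Y: go to q_0, push ε → (q_0, cacbc, Y$)
  read c, top Y: go to q_0, push ε → (q_0, acbc, $)
  read a, top $: go to q_2, push V$ → (q_2, cbc, V$)
  ε-move, top V: go to q_4, push Y → (q_4, cbc, Y$)
  read c, top Y: go to q_1, push ε → (q_1, bc, $)
  read b, top $: go to q_0, push YY$ → (q_0, c, YY$)
  read c, top Y: go to q_0, push ε → (q_0, ε, Y$)
All input consumed in state q_0 with stack Y$.

Y$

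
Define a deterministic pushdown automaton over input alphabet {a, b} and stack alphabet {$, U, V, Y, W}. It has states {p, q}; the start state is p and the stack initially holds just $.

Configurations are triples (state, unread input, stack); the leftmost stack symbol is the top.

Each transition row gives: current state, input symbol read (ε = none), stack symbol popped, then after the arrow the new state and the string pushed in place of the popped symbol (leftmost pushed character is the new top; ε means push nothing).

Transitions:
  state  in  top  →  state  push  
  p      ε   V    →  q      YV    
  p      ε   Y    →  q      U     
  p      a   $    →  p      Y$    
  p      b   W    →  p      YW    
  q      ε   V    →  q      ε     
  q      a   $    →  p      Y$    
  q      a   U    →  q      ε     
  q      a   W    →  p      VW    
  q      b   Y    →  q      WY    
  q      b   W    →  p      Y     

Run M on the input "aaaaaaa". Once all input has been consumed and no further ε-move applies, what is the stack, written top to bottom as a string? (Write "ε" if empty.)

(p, aaaaaaa, $)
  read a, top $: go to p, push Y$ → (p, aaaaaa, Y$)
  ε-move, top Y: go to q, push U → (q, aaaaaa, U$)
  read a, top U: go to q, push ε → (q, aaaaa, $)
  read a, top $: go to p, push Y$ → (p, aaaa, Y$)
  ε-move, top Y: go to q, push U → (q, aaaa, U$)
  read a, top U: go to q, push ε → (q, aaa, $)
  read a, top $: go to p, push Y$ → (p, aa, Y$)
  ε-move, top Y: go to q, push U → (q, aa, U$)
  read a, top U: go to q, push ε → (q, a, $)
  read a, top $: go to p, push Y$ → (p, ε, Y$)
  ε-move, top Y: go to q, push U → (q, ε, U$)
All input consumed in state q with stack U$.

U$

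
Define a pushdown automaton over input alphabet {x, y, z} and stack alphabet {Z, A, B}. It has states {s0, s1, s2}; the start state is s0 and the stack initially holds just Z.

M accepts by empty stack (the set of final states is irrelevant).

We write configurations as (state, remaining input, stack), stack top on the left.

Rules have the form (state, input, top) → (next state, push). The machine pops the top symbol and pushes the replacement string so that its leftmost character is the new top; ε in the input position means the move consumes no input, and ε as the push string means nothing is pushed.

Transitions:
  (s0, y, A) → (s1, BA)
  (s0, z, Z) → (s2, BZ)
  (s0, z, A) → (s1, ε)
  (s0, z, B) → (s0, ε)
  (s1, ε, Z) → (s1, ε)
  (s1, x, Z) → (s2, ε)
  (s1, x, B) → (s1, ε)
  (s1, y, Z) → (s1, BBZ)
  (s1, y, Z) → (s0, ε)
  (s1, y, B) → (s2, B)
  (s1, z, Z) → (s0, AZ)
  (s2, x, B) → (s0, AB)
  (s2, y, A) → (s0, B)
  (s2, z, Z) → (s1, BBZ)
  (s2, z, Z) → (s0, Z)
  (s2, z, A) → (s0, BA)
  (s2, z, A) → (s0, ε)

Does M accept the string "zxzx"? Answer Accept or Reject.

One accepting computation: (s0, zxzx, Z) ⊢ (s2, xzx, BZ) ⊢ (s0, zx, ABZ) ⊢ (s1, x, BZ) ⊢ (s1, ε, Z) ⊢ (s1, ε, ε)
All input consumed and the stack is empty.

Accept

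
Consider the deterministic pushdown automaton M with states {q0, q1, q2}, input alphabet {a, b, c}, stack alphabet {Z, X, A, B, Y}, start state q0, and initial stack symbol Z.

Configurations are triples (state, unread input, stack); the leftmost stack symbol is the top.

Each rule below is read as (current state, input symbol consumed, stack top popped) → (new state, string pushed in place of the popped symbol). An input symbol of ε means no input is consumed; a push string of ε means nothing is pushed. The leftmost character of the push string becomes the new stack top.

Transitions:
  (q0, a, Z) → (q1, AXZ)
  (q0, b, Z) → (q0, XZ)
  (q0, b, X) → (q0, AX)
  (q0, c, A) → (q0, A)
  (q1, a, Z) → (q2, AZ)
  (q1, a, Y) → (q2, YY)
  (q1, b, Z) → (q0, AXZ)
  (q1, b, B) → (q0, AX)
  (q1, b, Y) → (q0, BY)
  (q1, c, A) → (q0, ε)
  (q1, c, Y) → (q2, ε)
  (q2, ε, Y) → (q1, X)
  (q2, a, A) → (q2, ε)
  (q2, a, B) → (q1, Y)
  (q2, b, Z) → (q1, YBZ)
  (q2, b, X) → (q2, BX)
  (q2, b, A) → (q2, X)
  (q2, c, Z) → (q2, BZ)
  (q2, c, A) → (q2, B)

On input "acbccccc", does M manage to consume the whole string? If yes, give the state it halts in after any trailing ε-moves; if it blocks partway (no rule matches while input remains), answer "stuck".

q0

(q0, acbccccc, Z) ⊢ (q1, cbccccc, AXZ) ⊢ (q0, bccccc, XZ) ⊢ (q0, ccccc, AXZ) ⊢ (q0, cccc, AXZ) ⊢ (q0, ccc, AXZ) ⊢ (q0, cc, AXZ) ⊢ (q0, c, AXZ) ⊢ (q0, ε, AXZ)
All input consumed; M is in state q0.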